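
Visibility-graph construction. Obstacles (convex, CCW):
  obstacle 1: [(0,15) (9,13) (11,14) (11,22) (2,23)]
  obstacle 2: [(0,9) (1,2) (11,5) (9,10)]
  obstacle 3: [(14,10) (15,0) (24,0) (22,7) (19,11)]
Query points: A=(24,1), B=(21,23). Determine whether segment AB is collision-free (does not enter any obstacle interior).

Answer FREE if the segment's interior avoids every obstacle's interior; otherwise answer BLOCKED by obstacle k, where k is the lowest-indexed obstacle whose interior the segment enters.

Obstacle 1 [(0,15) (9,13) (11,14) (11,22) (2,23)]:
  edge (0,15)–(9,13): clear
  edge (9,13)–(11,14): clear
  edge (11,14)–(11,22): clear
  edge (11,22)–(2,23): clear
  edge (2,23)–(0,15): clear
  midpoint (45/2,12) outside
  → clear
Obstacle 2 [(0,9) (1,2) (11,5) (9,10)]:
  edge (0,9)–(1,2): clear
  edge (1,2)–(11,5): clear
  edge (11,5)–(9,10): clear
  edge (9,10)–(0,9): clear
  midpoint (45/2,12) outside
  → clear
Obstacle 3 [(14,10) (15,0) (24,0) (22,7) (19,11)]:
  edge (14,10)–(15,0): clear
  edge (15,0)–(24,0): clear
  edge (24,0)–(22,7): clear
  edge (22,7)–(19,11): clear
  edge (19,11)–(14,10): clear
  midpoint (45/2,12) outside
  → clear

FREE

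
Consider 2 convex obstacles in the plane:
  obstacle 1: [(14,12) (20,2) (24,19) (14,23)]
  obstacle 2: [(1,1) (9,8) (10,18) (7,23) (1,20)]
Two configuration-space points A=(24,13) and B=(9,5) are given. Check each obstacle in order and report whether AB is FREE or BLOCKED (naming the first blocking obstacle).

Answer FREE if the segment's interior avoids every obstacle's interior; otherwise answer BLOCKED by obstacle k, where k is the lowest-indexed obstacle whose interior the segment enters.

Obstacle 1 [(14,12) (20,2) (24,19) (14,23)]:
  edge (14,12)–(20,2): crosses AB
  edge (20,2)–(24,19): crosses AB
  edge (24,19)–(14,23): clear
  edge (14,23)–(14,12): clear
  → BLOCKED
Obstacle 2 [(1,1) (9,8) (10,18) (7,23) (1,20)]:
  edge (1,1)–(9,8): clear
  edge (9,8)–(10,18): clear
  edge (10,18)–(7,23): clear
  edge (7,23)–(1,20): clear
  edge (1,20)–(1,1): clear
  midpoint (33/2,9) outside
  → clear

BLOCKED by obstacle 1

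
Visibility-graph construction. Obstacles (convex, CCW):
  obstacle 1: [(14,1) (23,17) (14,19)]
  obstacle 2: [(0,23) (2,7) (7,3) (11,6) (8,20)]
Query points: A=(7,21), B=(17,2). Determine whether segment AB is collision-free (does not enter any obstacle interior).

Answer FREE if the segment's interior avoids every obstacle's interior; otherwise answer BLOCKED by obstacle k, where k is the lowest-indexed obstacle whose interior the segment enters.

BLOCKED by obstacle 1

Obstacle 1 [(14,1) (23,17) (14,19)]:
  edge (14,1)–(23,17): crosses AB
  edge (23,17)–(14,19): clear
  edge (14,19)–(14,1): crosses AB
  → BLOCKED
Obstacle 2 [(0,23) (2,7) (7,3) (11,6) (8,20)]:
  edge (0,23)–(2,7): clear
  edge (2,7)–(7,3): clear
  edge (7,3)–(11,6): clear
  edge (11,6)–(8,20): crosses AB
  edge (8,20)–(0,23): crosses AB
  → BLOCKED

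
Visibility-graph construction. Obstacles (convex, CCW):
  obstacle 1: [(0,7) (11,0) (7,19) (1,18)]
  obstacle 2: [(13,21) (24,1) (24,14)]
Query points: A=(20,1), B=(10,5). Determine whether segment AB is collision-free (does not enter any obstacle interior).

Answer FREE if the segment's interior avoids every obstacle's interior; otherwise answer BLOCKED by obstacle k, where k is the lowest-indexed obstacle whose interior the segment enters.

Obstacle 1 [(0,7) (11,0) (7,19) (1,18)]:
  edge (0,7)–(11,0): clear
  edge (11,0)–(7,19): clear
  edge (7,19)–(1,18): clear
  edge (1,18)–(0,7): clear
  midpoint (15,3) outside
  → clear
Obstacle 2 [(13,21) (24,1) (24,14)]:
  edge (13,21)–(24,1): clear
  edge (24,1)–(24,14): clear
  edge (24,14)–(13,21): clear
  midpoint (15,3) outside
  → clear

FREE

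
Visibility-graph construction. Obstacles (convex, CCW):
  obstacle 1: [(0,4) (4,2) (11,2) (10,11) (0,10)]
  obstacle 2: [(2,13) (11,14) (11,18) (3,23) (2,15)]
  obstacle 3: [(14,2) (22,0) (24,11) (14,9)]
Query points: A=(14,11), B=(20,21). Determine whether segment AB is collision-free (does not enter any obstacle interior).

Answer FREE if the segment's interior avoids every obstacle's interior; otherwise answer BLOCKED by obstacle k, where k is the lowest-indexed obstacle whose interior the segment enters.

FREE

Obstacle 1 [(0,4) (4,2) (11,2) (10,11) (0,10)]:
  edge (0,4)–(4,2): clear
  edge (4,2)–(11,2): clear
  edge (11,2)–(10,11): clear
  edge (10,11)–(0,10): clear
  edge (0,10)–(0,4): clear
  midpoint (17,16) outside
  → clear
Obstacle 2 [(2,13) (11,14) (11,18) (3,23) (2,15)]:
  edge (2,13)–(11,14): clear
  edge (11,14)–(11,18): clear
  edge (11,18)–(3,23): clear
  edge (3,23)–(2,15): clear
  edge (2,15)–(2,13): clear
  midpoint (17,16) outside
  → clear
Obstacle 3 [(14,2) (22,0) (24,11) (14,9)]:
  edge (14,2)–(22,0): clear
  edge (22,0)–(24,11): clear
  edge (24,11)–(14,9): clear
  edge (14,9)–(14,2): clear
  midpoint (17,16) outside
  → clear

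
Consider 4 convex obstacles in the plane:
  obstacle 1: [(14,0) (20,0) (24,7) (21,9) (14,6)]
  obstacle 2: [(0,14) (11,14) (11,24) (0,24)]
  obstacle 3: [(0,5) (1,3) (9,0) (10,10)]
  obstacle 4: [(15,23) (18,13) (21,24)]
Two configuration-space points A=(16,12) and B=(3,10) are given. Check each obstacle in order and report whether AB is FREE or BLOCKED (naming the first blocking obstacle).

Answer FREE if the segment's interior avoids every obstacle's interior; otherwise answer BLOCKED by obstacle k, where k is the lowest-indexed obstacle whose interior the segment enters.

FREE

Obstacle 1 [(14,0) (20,0) (24,7) (21,9) (14,6)]:
  edge (14,0)–(20,0): clear
  edge (20,0)–(24,7): clear
  edge (24,7)–(21,9): clear
  edge (21,9)–(14,6): clear
  edge (14,6)–(14,0): clear
  midpoint (19/2,11) outside
  → clear
Obstacle 2 [(0,14) (11,14) (11,24) (0,24)]:
  edge (0,14)–(11,14): clear
  edge (11,14)–(11,24): clear
  edge (11,24)–(0,24): clear
  edge (0,24)–(0,14): clear
  midpoint (19/2,11) outside
  → clear
Obstacle 3 [(0,5) (1,3) (9,0) (10,10)]:
  edge (0,5)–(1,3): clear
  edge (1,3)–(9,0): clear
  edge (9,0)–(10,10): clear
  edge (10,10)–(0,5): clear
  midpoint (19/2,11) outside
  → clear
Obstacle 4 [(15,23) (18,13) (21,24)]:
  edge (15,23)–(18,13): clear
  edge (18,13)–(21,24): clear
  edge (21,24)–(15,23): clear
  midpoint (19/2,11) outside
  → clear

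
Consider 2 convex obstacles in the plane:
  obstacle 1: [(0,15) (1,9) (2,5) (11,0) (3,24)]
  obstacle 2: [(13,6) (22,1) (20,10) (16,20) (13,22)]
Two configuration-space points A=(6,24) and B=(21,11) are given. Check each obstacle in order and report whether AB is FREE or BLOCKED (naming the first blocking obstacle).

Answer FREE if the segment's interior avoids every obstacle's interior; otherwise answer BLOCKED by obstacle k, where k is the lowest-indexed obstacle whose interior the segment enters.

BLOCKED by obstacle 2

Obstacle 1 [(0,15) (1,9) (2,5) (11,0) (3,24)]:
  edge (0,15)–(1,9): clear
  edge (1,9)–(2,5): clear
  edge (2,5)–(11,0): clear
  edge (11,0)–(3,24): clear
  edge (3,24)–(0,15): clear
  midpoint (27/2,35/2) outside
  → clear
Obstacle 2 [(13,6) (22,1) (20,10) (16,20) (13,22)]:
  edge (13,6)–(22,1): clear
  edge (22,1)–(20,10): clear
  edge (20,10)–(16,20): crosses AB
  edge (16,20)–(13,22): clear
  edge (13,22)–(13,6): crosses AB
  → BLOCKED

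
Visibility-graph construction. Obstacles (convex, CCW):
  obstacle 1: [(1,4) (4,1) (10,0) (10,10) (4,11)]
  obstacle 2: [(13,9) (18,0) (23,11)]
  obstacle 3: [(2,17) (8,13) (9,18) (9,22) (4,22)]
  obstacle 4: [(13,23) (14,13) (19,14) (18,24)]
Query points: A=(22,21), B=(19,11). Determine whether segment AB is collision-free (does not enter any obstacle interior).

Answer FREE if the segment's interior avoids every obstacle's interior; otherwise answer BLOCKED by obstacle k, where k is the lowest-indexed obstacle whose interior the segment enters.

Obstacle 1 [(1,4) (4,1) (10,0) (10,10) (4,11)]:
  edge (1,4)–(4,1): clear
  edge (4,1)–(10,0): clear
  edge (10,0)–(10,10): clear
  edge (10,10)–(4,11): clear
  edge (4,11)–(1,4): clear
  midpoint (41/2,16) outside
  → clear
Obstacle 2 [(13,9) (18,0) (23,11)]:
  edge (13,9)–(18,0): clear
  edge (18,0)–(23,11): clear
  edge (23,11)–(13,9): clear
  midpoint (41/2,16) outside
  → clear
Obstacle 3 [(2,17) (8,13) (9,18) (9,22) (4,22)]:
  edge (2,17)–(8,13): clear
  edge (8,13)–(9,18): clear
  edge (9,18)–(9,22): clear
  edge (9,22)–(4,22): clear
  edge (4,22)–(2,17): clear
  midpoint (41/2,16) outside
  → clear
Obstacle 4 [(13,23) (14,13) (19,14) (18,24)]:
  edge (13,23)–(14,13): clear
  edge (14,13)–(19,14): clear
  edge (19,14)–(18,24): clear
  edge (18,24)–(13,23): clear
  midpoint (41/2,16) outside
  → clear

FREE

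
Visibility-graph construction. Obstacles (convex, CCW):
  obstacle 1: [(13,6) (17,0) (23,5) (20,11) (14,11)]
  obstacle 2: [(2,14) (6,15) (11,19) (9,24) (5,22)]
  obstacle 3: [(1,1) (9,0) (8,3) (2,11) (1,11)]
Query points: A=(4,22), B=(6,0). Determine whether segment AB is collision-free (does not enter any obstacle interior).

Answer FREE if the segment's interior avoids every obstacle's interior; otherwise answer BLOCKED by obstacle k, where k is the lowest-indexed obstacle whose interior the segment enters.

Obstacle 1 [(13,6) (17,0) (23,5) (20,11) (14,11)]:
  edge (13,6)–(17,0): clear
  edge (17,0)–(23,5): clear
  edge (23,5)–(20,11): clear
  edge (20,11)–(14,11): clear
  edge (14,11)–(13,6): clear
  midpoint (5,11) outside
  → clear
Obstacle 2 [(2,14) (6,15) (11,19) (9,24) (5,22)]:
  edge (2,14)–(6,15): crosses AB
  edge (6,15)–(11,19): clear
  edge (11,19)–(9,24): clear
  edge (9,24)–(5,22): clear
  edge (5,22)–(2,14): crosses AB
  → BLOCKED
Obstacle 3 [(1,1) (9,0) (8,3) (2,11) (1,11)]:
  edge (1,1)–(9,0): crosses AB
  edge (9,0)–(8,3): clear
  edge (8,3)–(2,11): crosses AB
  edge (2,11)–(1,11): clear
  edge (1,11)–(1,1): clear
  → BLOCKED

BLOCKED by obstacle 2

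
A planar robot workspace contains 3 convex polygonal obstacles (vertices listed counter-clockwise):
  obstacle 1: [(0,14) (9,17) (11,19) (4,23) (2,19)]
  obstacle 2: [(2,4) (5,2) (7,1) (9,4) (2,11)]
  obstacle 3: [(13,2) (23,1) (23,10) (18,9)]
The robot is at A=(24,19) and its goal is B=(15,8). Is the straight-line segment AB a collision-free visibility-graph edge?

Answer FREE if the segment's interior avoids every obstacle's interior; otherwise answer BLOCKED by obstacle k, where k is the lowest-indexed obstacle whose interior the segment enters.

Obstacle 1 [(0,14) (9,17) (11,19) (4,23) (2,19)]:
  edge (0,14)–(9,17): clear
  edge (9,17)–(11,19): clear
  edge (11,19)–(4,23): clear
  edge (4,23)–(2,19): clear
  edge (2,19)–(0,14): clear
  midpoint (39/2,27/2) outside
  → clear
Obstacle 2 [(2,4) (5,2) (7,1) (9,4) (2,11)]:
  edge (2,4)–(5,2): clear
  edge (5,2)–(7,1): clear
  edge (7,1)–(9,4): clear
  edge (9,4)–(2,11): clear
  edge (2,11)–(2,4): clear
  midpoint (39/2,27/2) outside
  → clear
Obstacle 3 [(13,2) (23,1) (23,10) (18,9)]:
  edge (13,2)–(23,1): clear
  edge (23,1)–(23,10): clear
  edge (23,10)–(18,9): clear
  edge (18,9)–(13,2): clear
  midpoint (39/2,27/2) outside
  → clear

FREE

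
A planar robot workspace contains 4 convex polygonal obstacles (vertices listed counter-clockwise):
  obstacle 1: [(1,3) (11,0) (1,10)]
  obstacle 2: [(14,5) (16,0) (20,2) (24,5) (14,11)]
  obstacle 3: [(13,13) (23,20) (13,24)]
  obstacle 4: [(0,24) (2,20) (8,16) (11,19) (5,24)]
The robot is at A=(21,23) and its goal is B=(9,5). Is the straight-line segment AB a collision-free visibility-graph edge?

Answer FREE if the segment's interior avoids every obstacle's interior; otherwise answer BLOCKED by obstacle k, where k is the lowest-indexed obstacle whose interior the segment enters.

BLOCKED by obstacle 3

Obstacle 1 [(1,3) (11,0) (1,10)]:
  edge (1,3)–(11,0): clear
  edge (11,0)–(1,10): clear
  edge (1,10)–(1,3): clear
  midpoint (15,14) outside
  → clear
Obstacle 2 [(14,5) (16,0) (20,2) (24,5) (14,11)]:
  edge (14,5)–(16,0): clear
  edge (16,0)–(20,2): clear
  edge (20,2)–(24,5): clear
  edge (24,5)–(14,11): clear
  edge (14,11)–(14,5): clear
  midpoint (15,14) outside
  → clear
Obstacle 3 [(13,13) (23,20) (13,24)]:
  edge (13,13)–(23,20): crosses AB
  edge (23,20)–(13,24): crosses AB
  edge (13,24)–(13,13): clear
  → BLOCKED
Obstacle 4 [(0,24) (2,20) (8,16) (11,19) (5,24)]:
  edge (0,24)–(2,20): clear
  edge (2,20)–(8,16): clear
  edge (8,16)–(11,19): clear
  edge (11,19)–(5,24): clear
  edge (5,24)–(0,24): clear
  midpoint (15,14) outside
  → clear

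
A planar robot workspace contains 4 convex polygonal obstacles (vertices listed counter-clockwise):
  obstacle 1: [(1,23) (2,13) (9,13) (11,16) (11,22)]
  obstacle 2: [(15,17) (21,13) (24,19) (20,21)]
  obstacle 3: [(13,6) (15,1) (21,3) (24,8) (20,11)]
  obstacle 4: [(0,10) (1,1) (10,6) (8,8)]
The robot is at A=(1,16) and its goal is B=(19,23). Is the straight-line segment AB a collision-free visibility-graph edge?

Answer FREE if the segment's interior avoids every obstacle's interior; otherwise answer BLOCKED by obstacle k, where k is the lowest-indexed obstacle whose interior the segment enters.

BLOCKED by obstacle 1

Obstacle 1 [(1,23) (2,13) (9,13) (11,16) (11,22)]:
  edge (1,23)–(2,13): crosses AB
  edge (2,13)–(9,13): clear
  edge (9,13)–(11,16): clear
  edge (11,16)–(11,22): crosses AB
  edge (11,22)–(1,23): clear
  → BLOCKED
Obstacle 2 [(15,17) (21,13) (24,19) (20,21)]:
  edge (15,17)–(21,13): clear
  edge (21,13)–(24,19): clear
  edge (24,19)–(20,21): clear
  edge (20,21)–(15,17): clear
  midpoint (10,39/2) outside
  → clear
Obstacle 3 [(13,6) (15,1) (21,3) (24,8) (20,11)]:
  edge (13,6)–(15,1): clear
  edge (15,1)–(21,3): clear
  edge (21,3)–(24,8): clear
  edge (24,8)–(20,11): clear
  edge (20,11)–(13,6): clear
  midpoint (10,39/2) outside
  → clear
Obstacle 4 [(0,10) (1,1) (10,6) (8,8)]:
  edge (0,10)–(1,1): clear
  edge (1,1)–(10,6): clear
  edge (10,6)–(8,8): clear
  edge (8,8)–(0,10): clear
  midpoint (10,39/2) outside
  → clear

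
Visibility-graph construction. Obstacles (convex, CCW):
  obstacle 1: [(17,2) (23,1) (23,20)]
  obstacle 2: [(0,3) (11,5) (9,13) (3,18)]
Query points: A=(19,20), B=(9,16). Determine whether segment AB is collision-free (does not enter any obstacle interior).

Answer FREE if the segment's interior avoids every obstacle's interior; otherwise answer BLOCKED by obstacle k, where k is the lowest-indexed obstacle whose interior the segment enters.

Obstacle 1 [(17,2) (23,1) (23,20)]:
  edge (17,2)–(23,1): clear
  edge (23,1)–(23,20): clear
  edge (23,20)–(17,2): clear
  midpoint (14,18) outside
  → clear
Obstacle 2 [(0,3) (11,5) (9,13) (3,18)]:
  edge (0,3)–(11,5): clear
  edge (11,5)–(9,13): clear
  edge (9,13)–(3,18): clear
  edge (3,18)–(0,3): clear
  midpoint (14,18) outside
  → clear

FREE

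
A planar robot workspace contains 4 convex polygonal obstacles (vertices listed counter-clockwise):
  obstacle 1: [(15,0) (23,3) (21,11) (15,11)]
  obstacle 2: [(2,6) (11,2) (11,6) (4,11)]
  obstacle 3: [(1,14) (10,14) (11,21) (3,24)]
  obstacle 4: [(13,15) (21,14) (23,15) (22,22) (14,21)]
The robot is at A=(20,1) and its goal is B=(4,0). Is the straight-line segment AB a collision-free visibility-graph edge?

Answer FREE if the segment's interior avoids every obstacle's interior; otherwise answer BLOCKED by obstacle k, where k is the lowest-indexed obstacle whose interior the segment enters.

BLOCKED by obstacle 1

Obstacle 1 [(15,0) (23,3) (21,11) (15,11)]:
  edge (15,0)–(23,3): crosses AB
  edge (23,3)–(21,11): clear
  edge (21,11)–(15,11): clear
  edge (15,11)–(15,0): crosses AB
  → BLOCKED
Obstacle 2 [(2,6) (11,2) (11,6) (4,11)]:
  edge (2,6)–(11,2): clear
  edge (11,2)–(11,6): clear
  edge (11,6)–(4,11): clear
  edge (4,11)–(2,6): clear
  midpoint (12,1/2) outside
  → clear
Obstacle 3 [(1,14) (10,14) (11,21) (3,24)]:
  edge (1,14)–(10,14): clear
  edge (10,14)–(11,21): clear
  edge (11,21)–(3,24): clear
  edge (3,24)–(1,14): clear
  midpoint (12,1/2) outside
  → clear
Obstacle 4 [(13,15) (21,14) (23,15) (22,22) (14,21)]:
  edge (13,15)–(21,14): clear
  edge (21,14)–(23,15): clear
  edge (23,15)–(22,22): clear
  edge (22,22)–(14,21): clear
  edge (14,21)–(13,15): clear
  midpoint (12,1/2) outside
  → clear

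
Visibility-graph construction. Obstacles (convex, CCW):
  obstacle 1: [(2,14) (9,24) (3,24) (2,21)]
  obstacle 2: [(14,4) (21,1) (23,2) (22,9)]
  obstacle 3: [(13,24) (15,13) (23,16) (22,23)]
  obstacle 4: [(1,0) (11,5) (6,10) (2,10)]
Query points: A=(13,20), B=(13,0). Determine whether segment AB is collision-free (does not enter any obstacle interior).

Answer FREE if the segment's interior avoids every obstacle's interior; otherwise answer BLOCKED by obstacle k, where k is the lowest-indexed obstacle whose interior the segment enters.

FREE

Obstacle 1 [(2,14) (9,24) (3,24) (2,21)]:
  edge (2,14)–(9,24): clear
  edge (9,24)–(3,24): clear
  edge (3,24)–(2,21): clear
  edge (2,21)–(2,14): clear
  midpoint (13,10) outside
  → clear
Obstacle 2 [(14,4) (21,1) (23,2) (22,9)]:
  edge (14,4)–(21,1): clear
  edge (21,1)–(23,2): clear
  edge (23,2)–(22,9): clear
  edge (22,9)–(14,4): clear
  midpoint (13,10) outside
  → clear
Obstacle 3 [(13,24) (15,13) (23,16) (22,23)]:
  edge (13,24)–(15,13): clear
  edge (15,13)–(23,16): clear
  edge (23,16)–(22,23): clear
  edge (22,23)–(13,24): clear
  midpoint (13,10) outside
  → clear
Obstacle 4 [(1,0) (11,5) (6,10) (2,10)]:
  edge (1,0)–(11,5): clear
  edge (11,5)–(6,10): clear
  edge (6,10)–(2,10): clear
  edge (2,10)–(1,0): clear
  midpoint (13,10) outside
  → clear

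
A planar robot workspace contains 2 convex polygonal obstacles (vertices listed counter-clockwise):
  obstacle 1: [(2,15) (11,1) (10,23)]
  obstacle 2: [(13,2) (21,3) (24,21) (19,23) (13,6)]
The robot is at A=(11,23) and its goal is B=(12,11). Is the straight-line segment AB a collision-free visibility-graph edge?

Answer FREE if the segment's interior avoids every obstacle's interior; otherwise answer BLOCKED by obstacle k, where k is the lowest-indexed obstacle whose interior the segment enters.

Obstacle 1 [(2,15) (11,1) (10,23)]:
  edge (2,15)–(11,1): clear
  edge (11,1)–(10,23): clear
  edge (10,23)–(2,15): clear
  midpoint (23/2,17) outside
  → clear
Obstacle 2 [(13,2) (21,3) (24,21) (19,23) (13,6)]:
  edge (13,2)–(21,3): clear
  edge (21,3)–(24,21): clear
  edge (24,21)–(19,23): clear
  edge (19,23)–(13,6): clear
  edge (13,6)–(13,2): clear
  midpoint (23/2,17) outside
  → clear

FREE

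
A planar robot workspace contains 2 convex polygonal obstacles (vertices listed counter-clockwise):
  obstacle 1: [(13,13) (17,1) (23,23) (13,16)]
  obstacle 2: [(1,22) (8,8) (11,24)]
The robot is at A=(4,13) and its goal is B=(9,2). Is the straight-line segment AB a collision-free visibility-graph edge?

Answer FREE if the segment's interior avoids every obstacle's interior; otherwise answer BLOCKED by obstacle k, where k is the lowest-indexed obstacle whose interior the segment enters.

FREE

Obstacle 1 [(13,13) (17,1) (23,23) (13,16)]:
  edge (13,13)–(17,1): clear
  edge (17,1)–(23,23): clear
  edge (23,23)–(13,16): clear
  edge (13,16)–(13,13): clear
  midpoint (13/2,15/2) outside
  → clear
Obstacle 2 [(1,22) (8,8) (11,24)]:
  edge (1,22)–(8,8): clear
  edge (8,8)–(11,24): clear
  edge (11,24)–(1,22): clear
  midpoint (13/2,15/2) outside
  → clear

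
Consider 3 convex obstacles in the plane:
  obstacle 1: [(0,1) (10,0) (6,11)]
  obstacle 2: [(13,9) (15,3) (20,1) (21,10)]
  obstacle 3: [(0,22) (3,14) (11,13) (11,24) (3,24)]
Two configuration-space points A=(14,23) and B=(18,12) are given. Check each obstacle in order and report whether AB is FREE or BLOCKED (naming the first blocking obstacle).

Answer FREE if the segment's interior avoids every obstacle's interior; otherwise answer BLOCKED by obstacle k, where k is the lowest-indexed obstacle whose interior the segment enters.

FREE

Obstacle 1 [(0,1) (10,0) (6,11)]:
  edge (0,1)–(10,0): clear
  edge (10,0)–(6,11): clear
  edge (6,11)–(0,1): clear
  midpoint (16,35/2) outside
  → clear
Obstacle 2 [(13,9) (15,3) (20,1) (21,10)]:
  edge (13,9)–(15,3): clear
  edge (15,3)–(20,1): clear
  edge (20,1)–(21,10): clear
  edge (21,10)–(13,9): clear
  midpoint (16,35/2) outside
  → clear
Obstacle 3 [(0,22) (3,14) (11,13) (11,24) (3,24)]:
  edge (0,22)–(3,14): clear
  edge (3,14)–(11,13): clear
  edge (11,13)–(11,24): clear
  edge (11,24)–(3,24): clear
  edge (3,24)–(0,22): clear
  midpoint (16,35/2) outside
  → clear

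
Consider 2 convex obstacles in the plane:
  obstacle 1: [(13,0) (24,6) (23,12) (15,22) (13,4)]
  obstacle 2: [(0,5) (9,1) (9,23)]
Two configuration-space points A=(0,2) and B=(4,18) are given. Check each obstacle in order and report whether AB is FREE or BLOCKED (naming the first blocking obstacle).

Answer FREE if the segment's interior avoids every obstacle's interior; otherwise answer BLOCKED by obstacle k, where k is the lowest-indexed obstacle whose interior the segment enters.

BLOCKED by obstacle 2

Obstacle 1 [(13,0) (24,6) (23,12) (15,22) (13,4)]:
  edge (13,0)–(24,6): clear
  edge (24,6)–(23,12): clear
  edge (23,12)–(15,22): clear
  edge (15,22)–(13,4): clear
  edge (13,4)–(13,0): clear
  midpoint (2,10) outside
  → clear
Obstacle 2 [(0,5) (9,1) (9,23)]:
  edge (0,5)–(9,1): crosses AB
  edge (9,1)–(9,23): clear
  edge (9,23)–(0,5): crosses AB
  → BLOCKED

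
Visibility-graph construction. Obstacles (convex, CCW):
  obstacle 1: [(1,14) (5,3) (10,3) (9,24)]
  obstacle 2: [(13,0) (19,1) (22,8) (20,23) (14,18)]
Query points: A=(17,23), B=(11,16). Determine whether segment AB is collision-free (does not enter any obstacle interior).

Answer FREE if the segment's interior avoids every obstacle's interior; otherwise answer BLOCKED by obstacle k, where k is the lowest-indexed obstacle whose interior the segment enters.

Obstacle 1 [(1,14) (5,3) (10,3) (9,24)]:
  edge (1,14)–(5,3): clear
  edge (5,3)–(10,3): clear
  edge (10,3)–(9,24): clear
  edge (9,24)–(1,14): clear
  midpoint (14,39/2) outside
  → clear
Obstacle 2 [(13,0) (19,1) (22,8) (20,23) (14,18)]:
  edge (13,0)–(19,1): clear
  edge (19,1)–(22,8): clear
  edge (22,8)–(20,23): clear
  edge (20,23)–(14,18): clear
  edge (14,18)–(13,0): clear
  midpoint (14,39/2) outside
  → clear

FREE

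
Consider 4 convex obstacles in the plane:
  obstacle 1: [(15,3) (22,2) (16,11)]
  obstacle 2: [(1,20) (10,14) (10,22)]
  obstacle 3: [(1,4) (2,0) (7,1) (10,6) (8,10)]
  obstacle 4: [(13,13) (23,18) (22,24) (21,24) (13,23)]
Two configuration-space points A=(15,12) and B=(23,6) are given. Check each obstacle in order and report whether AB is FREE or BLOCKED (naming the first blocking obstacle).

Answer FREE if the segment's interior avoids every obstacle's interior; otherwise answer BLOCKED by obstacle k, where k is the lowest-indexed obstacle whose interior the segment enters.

FREE

Obstacle 1 [(15,3) (22,2) (16,11)]:
  edge (15,3)–(22,2): clear
  edge (22,2)–(16,11): clear
  edge (16,11)–(15,3): clear
  midpoint (19,9) outside
  → clear
Obstacle 2 [(1,20) (10,14) (10,22)]:
  edge (1,20)–(10,14): clear
  edge (10,14)–(10,22): clear
  edge (10,22)–(1,20): clear
  midpoint (19,9) outside
  → clear
Obstacle 3 [(1,4) (2,0) (7,1) (10,6) (8,10)]:
  edge (1,4)–(2,0): clear
  edge (2,0)–(7,1): clear
  edge (7,1)–(10,6): clear
  edge (10,6)–(8,10): clear
  edge (8,10)–(1,4): clear
  midpoint (19,9) outside
  → clear
Obstacle 4 [(13,13) (23,18) (22,24) (21,24) (13,23)]:
  edge (13,13)–(23,18): clear
  edge (23,18)–(22,24): clear
  edge (22,24)–(21,24): clear
  edge (21,24)–(13,23): clear
  edge (13,23)–(13,13): clear
  midpoint (19,9) outside
  → clear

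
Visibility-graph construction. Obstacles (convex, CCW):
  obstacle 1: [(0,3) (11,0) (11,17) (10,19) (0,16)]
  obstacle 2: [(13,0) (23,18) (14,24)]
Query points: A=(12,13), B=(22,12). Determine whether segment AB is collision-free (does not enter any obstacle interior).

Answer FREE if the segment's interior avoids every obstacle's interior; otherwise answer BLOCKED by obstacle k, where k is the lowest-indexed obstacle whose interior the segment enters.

BLOCKED by obstacle 2

Obstacle 1 [(0,3) (11,0) (11,17) (10,19) (0,16)]:
  edge (0,3)–(11,0): clear
  edge (11,0)–(11,17): clear
  edge (11,17)–(10,19): clear
  edge (10,19)–(0,16): clear
  edge (0,16)–(0,3): clear
  midpoint (17,25/2) outside
  → clear
Obstacle 2 [(13,0) (23,18) (14,24)]:
  edge (13,0)–(23,18): crosses AB
  edge (23,18)–(14,24): clear
  edge (14,24)–(13,0): crosses AB
  → BLOCKED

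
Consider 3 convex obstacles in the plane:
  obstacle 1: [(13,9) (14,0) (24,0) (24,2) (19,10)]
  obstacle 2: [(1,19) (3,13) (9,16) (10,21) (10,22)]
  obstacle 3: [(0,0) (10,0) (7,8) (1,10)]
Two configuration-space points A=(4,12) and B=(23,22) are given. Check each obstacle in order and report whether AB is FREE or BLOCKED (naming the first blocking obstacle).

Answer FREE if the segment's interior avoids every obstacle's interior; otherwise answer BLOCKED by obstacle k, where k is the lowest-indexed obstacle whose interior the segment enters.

FREE

Obstacle 1 [(13,9) (14,0) (24,0) (24,2) (19,10)]:
  edge (13,9)–(14,0): clear
  edge (14,0)–(24,0): clear
  edge (24,0)–(24,2): clear
  edge (24,2)–(19,10): clear
  edge (19,10)–(13,9): clear
  midpoint (27/2,17) outside
  → clear
Obstacle 2 [(1,19) (3,13) (9,16) (10,21) (10,22)]:
  edge (1,19)–(3,13): clear
  edge (3,13)–(9,16): clear
  edge (9,16)–(10,21): clear
  edge (10,21)–(10,22): clear
  edge (10,22)–(1,19): clear
  midpoint (27/2,17) outside
  → clear
Obstacle 3 [(0,0) (10,0) (7,8) (1,10)]:
  edge (0,0)–(10,0): clear
  edge (10,0)–(7,8): clear
  edge (7,8)–(1,10): clear
  edge (1,10)–(0,0): clear
  midpoint (27/2,17) outside
  → clear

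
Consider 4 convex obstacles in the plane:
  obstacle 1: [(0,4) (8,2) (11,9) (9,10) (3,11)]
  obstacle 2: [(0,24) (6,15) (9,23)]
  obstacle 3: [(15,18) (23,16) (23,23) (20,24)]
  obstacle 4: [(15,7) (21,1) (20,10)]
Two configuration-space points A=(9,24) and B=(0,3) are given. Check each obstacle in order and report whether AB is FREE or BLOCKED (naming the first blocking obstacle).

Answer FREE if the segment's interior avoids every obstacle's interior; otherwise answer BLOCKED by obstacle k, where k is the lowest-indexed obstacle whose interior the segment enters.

BLOCKED by obstacle 1

Obstacle 1 [(0,4) (8,2) (11,9) (9,10) (3,11)]:
  edge (0,4)–(8,2): crosses AB
  edge (8,2)–(11,9): clear
  edge (11,9)–(9,10): clear
  edge (9,10)–(3,11): crosses AB
  edge (3,11)–(0,4): clear
  → BLOCKED
Obstacle 2 [(0,24) (6,15) (9,23)]:
  edge (0,24)–(6,15): crosses AB
  edge (6,15)–(9,23): clear
  edge (9,23)–(0,24): crosses AB
  → BLOCKED
Obstacle 3 [(15,18) (23,16) (23,23) (20,24)]:
  edge (15,18)–(23,16): clear
  edge (23,16)–(23,23): clear
  edge (23,23)–(20,24): clear
  edge (20,24)–(15,18): clear
  midpoint (9/2,27/2) outside
  → clear
Obstacle 4 [(15,7) (21,1) (20,10)]:
  edge (15,7)–(21,1): clear
  edge (21,1)–(20,10): clear
  edge (20,10)–(15,7): clear
  midpoint (9/2,27/2) outside
  → clear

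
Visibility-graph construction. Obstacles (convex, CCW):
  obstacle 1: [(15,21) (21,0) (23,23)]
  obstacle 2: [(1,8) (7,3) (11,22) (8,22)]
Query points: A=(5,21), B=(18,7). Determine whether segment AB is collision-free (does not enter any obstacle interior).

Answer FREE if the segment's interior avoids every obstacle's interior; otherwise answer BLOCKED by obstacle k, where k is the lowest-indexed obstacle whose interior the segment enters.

BLOCKED by obstacle 2

Obstacle 1 [(15,21) (21,0) (23,23)]:
  edge (15,21)–(21,0): clear
  edge (21,0)–(23,23): clear
  edge (23,23)–(15,21): clear
  midpoint (23/2,14) outside
  → clear
Obstacle 2 [(1,8) (7,3) (11,22) (8,22)]:
  edge (1,8)–(7,3): clear
  edge (7,3)–(11,22): crosses AB
  edge (11,22)–(8,22): clear
  edge (8,22)–(1,8): crosses AB
  → BLOCKED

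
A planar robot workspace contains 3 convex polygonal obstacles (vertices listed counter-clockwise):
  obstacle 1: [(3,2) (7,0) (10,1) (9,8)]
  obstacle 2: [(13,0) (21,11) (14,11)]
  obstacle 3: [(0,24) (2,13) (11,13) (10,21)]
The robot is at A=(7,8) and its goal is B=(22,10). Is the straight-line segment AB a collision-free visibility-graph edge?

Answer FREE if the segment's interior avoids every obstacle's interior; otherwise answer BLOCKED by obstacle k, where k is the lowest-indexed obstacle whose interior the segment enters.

Obstacle 1 [(3,2) (7,0) (10,1) (9,8)]:
  edge (3,2)–(7,0): clear
  edge (7,0)–(10,1): clear
  edge (10,1)–(9,8): clear
  edge (9,8)–(3,2): clear
  midpoint (29/2,9) outside
  → clear
Obstacle 2 [(13,0) (21,11) (14,11)]:
  edge (13,0)–(21,11): crosses AB
  edge (21,11)–(14,11): clear
  edge (14,11)–(13,0): crosses AB
  → BLOCKED
Obstacle 3 [(0,24) (2,13) (11,13) (10,21)]:
  edge (0,24)–(2,13): clear
  edge (2,13)–(11,13): clear
  edge (11,13)–(10,21): clear
  edge (10,21)–(0,24): clear
  midpoint (29/2,9) outside
  → clear

BLOCKED by obstacle 2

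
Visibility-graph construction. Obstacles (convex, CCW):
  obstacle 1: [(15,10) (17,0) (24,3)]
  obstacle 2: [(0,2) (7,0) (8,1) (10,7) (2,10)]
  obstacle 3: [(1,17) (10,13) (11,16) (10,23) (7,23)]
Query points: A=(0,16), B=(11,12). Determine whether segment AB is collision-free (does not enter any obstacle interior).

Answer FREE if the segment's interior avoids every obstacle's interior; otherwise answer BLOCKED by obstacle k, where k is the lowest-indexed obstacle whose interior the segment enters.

FREE

Obstacle 1 [(15,10) (17,0) (24,3)]:
  edge (15,10)–(17,0): clear
  edge (17,0)–(24,3): clear
  edge (24,3)–(15,10): clear
  midpoint (11/2,14) outside
  → clear
Obstacle 2 [(0,2) (7,0) (8,1) (10,7) (2,10)]:
  edge (0,2)–(7,0): clear
  edge (7,0)–(8,1): clear
  edge (8,1)–(10,7): clear
  edge (10,7)–(2,10): clear
  edge (2,10)–(0,2): clear
  midpoint (11/2,14) outside
  → clear
Obstacle 3 [(1,17) (10,13) (11,16) (10,23) (7,23)]:
  edge (1,17)–(10,13): clear
  edge (10,13)–(11,16): clear
  edge (11,16)–(10,23): clear
  edge (10,23)–(7,23): clear
  edge (7,23)–(1,17): clear
  midpoint (11/2,14) outside
  → clear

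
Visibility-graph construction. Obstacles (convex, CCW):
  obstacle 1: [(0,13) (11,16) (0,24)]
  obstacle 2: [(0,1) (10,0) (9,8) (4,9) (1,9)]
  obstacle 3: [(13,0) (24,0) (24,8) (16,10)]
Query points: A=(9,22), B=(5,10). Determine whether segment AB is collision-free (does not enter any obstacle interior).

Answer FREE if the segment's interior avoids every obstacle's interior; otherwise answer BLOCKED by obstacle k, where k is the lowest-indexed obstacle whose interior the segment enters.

BLOCKED by obstacle 1

Obstacle 1 [(0,13) (11,16) (0,24)]:
  edge (0,13)–(11,16): crosses AB
  edge (11,16)–(0,24): crosses AB
  edge (0,24)–(0,13): clear
  → BLOCKED
Obstacle 2 [(0,1) (10,0) (9,8) (4,9) (1,9)]:
  edge (0,1)–(10,0): clear
  edge (10,0)–(9,8): clear
  edge (9,8)–(4,9): clear
  edge (4,9)–(1,9): clear
  edge (1,9)–(0,1): clear
  midpoint (7,16) outside
  → clear
Obstacle 3 [(13,0) (24,0) (24,8) (16,10)]:
  edge (13,0)–(24,0): clear
  edge (24,0)–(24,8): clear
  edge (24,8)–(16,10): clear
  edge (16,10)–(13,0): clear
  midpoint (7,16) outside
  → clear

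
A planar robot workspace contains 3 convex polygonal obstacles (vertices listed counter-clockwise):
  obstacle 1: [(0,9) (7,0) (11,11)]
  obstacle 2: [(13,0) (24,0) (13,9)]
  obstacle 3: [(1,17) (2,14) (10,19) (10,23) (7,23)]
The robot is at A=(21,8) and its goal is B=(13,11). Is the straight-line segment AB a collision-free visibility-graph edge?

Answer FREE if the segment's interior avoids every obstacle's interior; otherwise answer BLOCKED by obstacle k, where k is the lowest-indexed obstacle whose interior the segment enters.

Obstacle 1 [(0,9) (7,0) (11,11)]:
  edge (0,9)–(7,0): clear
  edge (7,0)–(11,11): clear
  edge (11,11)–(0,9): clear
  midpoint (17,19/2) outside
  → clear
Obstacle 2 [(13,0) (24,0) (13,9)]:
  edge (13,0)–(24,0): clear
  edge (24,0)–(13,9): clear
  edge (13,9)–(13,0): clear
  midpoint (17,19/2) outside
  → clear
Obstacle 3 [(1,17) (2,14) (10,19) (10,23) (7,23)]:
  edge (1,17)–(2,14): clear
  edge (2,14)–(10,19): clear
  edge (10,19)–(10,23): clear
  edge (10,23)–(7,23): clear
  edge (7,23)–(1,17): clear
  midpoint (17,19/2) outside
  → clear

FREE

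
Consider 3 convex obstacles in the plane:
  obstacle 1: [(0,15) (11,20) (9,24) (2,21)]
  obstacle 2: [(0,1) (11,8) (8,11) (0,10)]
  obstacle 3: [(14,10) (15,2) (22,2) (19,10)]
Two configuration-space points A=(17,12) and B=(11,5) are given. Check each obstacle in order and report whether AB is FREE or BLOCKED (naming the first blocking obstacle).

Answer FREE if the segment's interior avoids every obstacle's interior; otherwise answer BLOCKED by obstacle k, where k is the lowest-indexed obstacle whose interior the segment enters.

BLOCKED by obstacle 3

Obstacle 1 [(0,15) (11,20) (9,24) (2,21)]:
  edge (0,15)–(11,20): clear
  edge (11,20)–(9,24): clear
  edge (9,24)–(2,21): clear
  edge (2,21)–(0,15): clear
  midpoint (14,17/2) outside
  → clear
Obstacle 2 [(0,1) (11,8) (8,11) (0,10)]:
  edge (0,1)–(11,8): clear
  edge (11,8)–(8,11): clear
  edge (8,11)–(0,10): clear
  edge (0,10)–(0,1): clear
  midpoint (14,17/2) outside
  → clear
Obstacle 3 [(14,10) (15,2) (22,2) (19,10)]:
  edge (14,10)–(15,2): crosses AB
  edge (15,2)–(22,2): clear
  edge (22,2)–(19,10): clear
  edge (19,10)–(14,10): crosses AB
  → BLOCKED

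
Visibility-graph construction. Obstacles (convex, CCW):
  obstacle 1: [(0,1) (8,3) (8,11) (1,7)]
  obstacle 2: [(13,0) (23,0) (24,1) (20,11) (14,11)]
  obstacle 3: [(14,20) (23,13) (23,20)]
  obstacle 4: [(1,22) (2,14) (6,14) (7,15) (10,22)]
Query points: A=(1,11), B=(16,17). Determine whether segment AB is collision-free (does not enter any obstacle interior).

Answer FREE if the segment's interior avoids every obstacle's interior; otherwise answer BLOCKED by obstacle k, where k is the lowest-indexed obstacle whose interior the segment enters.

FREE

Obstacle 1 [(0,1) (8,3) (8,11) (1,7)]:
  edge (0,1)–(8,3): clear
  edge (8,3)–(8,11): clear
  edge (8,11)–(1,7): clear
  edge (1,7)–(0,1): clear
  midpoint (17/2,14) outside
  → clear
Obstacle 2 [(13,0) (23,0) (24,1) (20,11) (14,11)]:
  edge (13,0)–(23,0): clear
  edge (23,0)–(24,1): clear
  edge (24,1)–(20,11): clear
  edge (20,11)–(14,11): clear
  edge (14,11)–(13,0): clear
  midpoint (17/2,14) outside
  → clear
Obstacle 3 [(14,20) (23,13) (23,20)]:
  edge (14,20)–(23,13): clear
  edge (23,13)–(23,20): clear
  edge (23,20)–(14,20): clear
  midpoint (17/2,14) outside
  → clear
Obstacle 4 [(1,22) (2,14) (6,14) (7,15) (10,22)]:
  edge (1,22)–(2,14): clear
  edge (2,14)–(6,14): clear
  edge (6,14)–(7,15): clear
  edge (7,15)–(10,22): clear
  edge (10,22)–(1,22): clear
  midpoint (17/2,14) outside
  → clear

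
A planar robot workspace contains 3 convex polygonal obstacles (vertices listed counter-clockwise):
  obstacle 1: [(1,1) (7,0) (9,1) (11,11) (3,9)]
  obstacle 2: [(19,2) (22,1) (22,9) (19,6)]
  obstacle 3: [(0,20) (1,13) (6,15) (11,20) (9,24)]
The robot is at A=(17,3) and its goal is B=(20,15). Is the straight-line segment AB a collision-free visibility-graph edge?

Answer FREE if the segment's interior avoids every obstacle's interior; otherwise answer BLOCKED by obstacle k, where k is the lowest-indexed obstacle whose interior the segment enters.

FREE

Obstacle 1 [(1,1) (7,0) (9,1) (11,11) (3,9)]:
  edge (1,1)–(7,0): clear
  edge (7,0)–(9,1): clear
  edge (9,1)–(11,11): clear
  edge (11,11)–(3,9): clear
  edge (3,9)–(1,1): clear
  midpoint (37/2,9) outside
  → clear
Obstacle 2 [(19,2) (22,1) (22,9) (19,6)]:
  edge (19,2)–(22,1): clear
  edge (22,1)–(22,9): clear
  edge (22,9)–(19,6): clear
  edge (19,6)–(19,2): clear
  midpoint (37/2,9) outside
  → clear
Obstacle 3 [(0,20) (1,13) (6,15) (11,20) (9,24)]:
  edge (0,20)–(1,13): clear
  edge (1,13)–(6,15): clear
  edge (6,15)–(11,20): clear
  edge (11,20)–(9,24): clear
  edge (9,24)–(0,20): clear
  midpoint (37/2,9) outside
  → clear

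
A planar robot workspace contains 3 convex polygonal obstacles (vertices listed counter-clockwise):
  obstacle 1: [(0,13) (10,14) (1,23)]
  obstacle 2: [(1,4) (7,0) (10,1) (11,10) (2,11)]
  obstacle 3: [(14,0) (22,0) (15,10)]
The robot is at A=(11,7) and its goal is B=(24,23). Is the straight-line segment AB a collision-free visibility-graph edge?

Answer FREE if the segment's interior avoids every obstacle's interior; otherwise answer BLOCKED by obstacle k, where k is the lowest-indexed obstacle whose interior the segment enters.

FREE

Obstacle 1 [(0,13) (10,14) (1,23)]:
  edge (0,13)–(10,14): clear
  edge (10,14)–(1,23): clear
  edge (1,23)–(0,13): clear
  midpoint (35/2,15) outside
  → clear
Obstacle 2 [(1,4) (7,0) (10,1) (11,10) (2,11)]:
  edge (1,4)–(7,0): clear
  edge (7,0)–(10,1): clear
  edge (10,1)–(11,10): clear
  edge (11,10)–(2,11): clear
  edge (2,11)–(1,4): clear
  midpoint (35/2,15) outside
  → clear
Obstacle 3 [(14,0) (22,0) (15,10)]:
  edge (14,0)–(22,0): clear
  edge (22,0)–(15,10): clear
  edge (15,10)–(14,0): clear
  midpoint (35/2,15) outside
  → clear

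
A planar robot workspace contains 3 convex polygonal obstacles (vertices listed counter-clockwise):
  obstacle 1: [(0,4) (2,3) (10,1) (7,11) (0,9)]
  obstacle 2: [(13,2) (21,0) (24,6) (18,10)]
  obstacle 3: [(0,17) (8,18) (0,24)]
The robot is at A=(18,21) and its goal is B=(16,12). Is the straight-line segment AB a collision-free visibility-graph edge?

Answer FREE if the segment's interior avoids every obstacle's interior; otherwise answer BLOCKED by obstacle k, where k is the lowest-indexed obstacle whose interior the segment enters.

FREE

Obstacle 1 [(0,4) (2,3) (10,1) (7,11) (0,9)]:
  edge (0,4)–(2,3): clear
  edge (2,3)–(10,1): clear
  edge (10,1)–(7,11): clear
  edge (7,11)–(0,9): clear
  edge (0,9)–(0,4): clear
  midpoint (17,33/2) outside
  → clear
Obstacle 2 [(13,2) (21,0) (24,6) (18,10)]:
  edge (13,2)–(21,0): clear
  edge (21,0)–(24,6): clear
  edge (24,6)–(18,10): clear
  edge (18,10)–(13,2): clear
  midpoint (17,33/2) outside
  → clear
Obstacle 3 [(0,17) (8,18) (0,24)]:
  edge (0,17)–(8,18): clear
  edge (8,18)–(0,24): clear
  edge (0,24)–(0,17): clear
  midpoint (17,33/2) outside
  → clear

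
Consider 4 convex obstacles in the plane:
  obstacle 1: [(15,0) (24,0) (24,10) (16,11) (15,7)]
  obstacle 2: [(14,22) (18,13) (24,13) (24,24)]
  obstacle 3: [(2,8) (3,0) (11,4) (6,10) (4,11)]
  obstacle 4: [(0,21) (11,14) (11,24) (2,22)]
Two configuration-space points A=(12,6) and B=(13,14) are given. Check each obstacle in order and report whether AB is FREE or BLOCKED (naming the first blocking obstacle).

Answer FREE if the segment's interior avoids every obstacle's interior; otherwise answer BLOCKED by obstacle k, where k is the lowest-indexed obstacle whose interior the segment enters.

FREE

Obstacle 1 [(15,0) (24,0) (24,10) (16,11) (15,7)]:
  edge (15,0)–(24,0): clear
  edge (24,0)–(24,10): clear
  edge (24,10)–(16,11): clear
  edge (16,11)–(15,7): clear
  edge (15,7)–(15,0): clear
  midpoint (25/2,10) outside
  → clear
Obstacle 2 [(14,22) (18,13) (24,13) (24,24)]:
  edge (14,22)–(18,13): clear
  edge (18,13)–(24,13): clear
  edge (24,13)–(24,24): clear
  edge (24,24)–(14,22): clear
  midpoint (25/2,10) outside
  → clear
Obstacle 3 [(2,8) (3,0) (11,4) (6,10) (4,11)]:
  edge (2,8)–(3,0): clear
  edge (3,0)–(11,4): clear
  edge (11,4)–(6,10): clear
  edge (6,10)–(4,11): clear
  edge (4,11)–(2,8): clear
  midpoint (25/2,10) outside
  → clear
Obstacle 4 [(0,21) (11,14) (11,24) (2,22)]:
  edge (0,21)–(11,14): clear
  edge (11,14)–(11,24): clear
  edge (11,24)–(2,22): clear
  edge (2,22)–(0,21): clear
  midpoint (25/2,10) outside
  → clear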